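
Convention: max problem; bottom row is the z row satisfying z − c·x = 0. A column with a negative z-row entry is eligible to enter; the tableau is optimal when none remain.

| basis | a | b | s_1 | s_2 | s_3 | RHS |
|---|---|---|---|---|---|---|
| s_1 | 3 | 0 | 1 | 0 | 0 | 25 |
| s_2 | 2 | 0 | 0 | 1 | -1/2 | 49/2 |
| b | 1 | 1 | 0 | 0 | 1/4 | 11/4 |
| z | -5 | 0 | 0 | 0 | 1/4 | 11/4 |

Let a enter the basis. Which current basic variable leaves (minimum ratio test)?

b

Column a entries and ratios — s_1: 25/3 = 25/3; s_2: (49/2)/2 = 49/4; b: (11/4)/1 = 11/4.
Smallest ratio is 11/4 in the row of b, so b leaves.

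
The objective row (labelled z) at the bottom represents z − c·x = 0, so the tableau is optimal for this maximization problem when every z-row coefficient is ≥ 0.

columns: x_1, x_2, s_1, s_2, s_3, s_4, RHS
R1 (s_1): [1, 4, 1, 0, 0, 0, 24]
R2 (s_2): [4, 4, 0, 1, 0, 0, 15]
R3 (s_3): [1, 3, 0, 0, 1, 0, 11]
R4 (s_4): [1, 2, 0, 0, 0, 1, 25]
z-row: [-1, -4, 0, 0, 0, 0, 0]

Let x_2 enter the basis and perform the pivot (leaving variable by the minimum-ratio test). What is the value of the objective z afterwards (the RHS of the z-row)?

44/3

Ratio test on column x_2 — row 1: 24/4 = 6; row 2: 15/4 = 15/4; row 3: 11/3 = 11/3; row 4: 25/2 = 25/2. Minimum is 11/3 at row 3 (s_3 leaves); pivot element 3.
Pivot on row 3; the z-row RHS becomes 0 − (-4)·(11/3) = 44/3.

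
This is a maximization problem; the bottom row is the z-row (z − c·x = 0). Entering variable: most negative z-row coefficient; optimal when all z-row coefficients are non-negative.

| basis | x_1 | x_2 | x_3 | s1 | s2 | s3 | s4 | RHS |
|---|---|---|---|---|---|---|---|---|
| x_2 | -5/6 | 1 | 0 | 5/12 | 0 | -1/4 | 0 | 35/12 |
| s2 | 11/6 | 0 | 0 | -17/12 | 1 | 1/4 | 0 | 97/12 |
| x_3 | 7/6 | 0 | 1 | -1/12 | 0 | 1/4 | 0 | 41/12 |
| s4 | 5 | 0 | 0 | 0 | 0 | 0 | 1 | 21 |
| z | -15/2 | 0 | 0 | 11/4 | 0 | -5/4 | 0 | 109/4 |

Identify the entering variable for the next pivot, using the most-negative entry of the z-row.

x_1

Negative z-row entries: x_1: -15/2, s3: -5/4.
The most negative is -15/2 in column x_1, so x_1 enters.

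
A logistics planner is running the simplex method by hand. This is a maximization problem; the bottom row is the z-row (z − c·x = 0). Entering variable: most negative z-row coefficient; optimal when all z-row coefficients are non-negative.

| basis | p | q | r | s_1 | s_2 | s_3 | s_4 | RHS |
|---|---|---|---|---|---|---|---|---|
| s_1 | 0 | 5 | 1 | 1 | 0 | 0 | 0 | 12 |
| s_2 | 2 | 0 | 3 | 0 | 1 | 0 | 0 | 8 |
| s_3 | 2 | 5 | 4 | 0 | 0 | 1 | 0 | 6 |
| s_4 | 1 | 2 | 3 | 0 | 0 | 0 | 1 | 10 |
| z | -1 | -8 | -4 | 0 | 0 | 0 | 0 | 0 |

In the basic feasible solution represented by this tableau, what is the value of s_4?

s_4 is basic (row 4); its value is the RHS of that row, 10.

10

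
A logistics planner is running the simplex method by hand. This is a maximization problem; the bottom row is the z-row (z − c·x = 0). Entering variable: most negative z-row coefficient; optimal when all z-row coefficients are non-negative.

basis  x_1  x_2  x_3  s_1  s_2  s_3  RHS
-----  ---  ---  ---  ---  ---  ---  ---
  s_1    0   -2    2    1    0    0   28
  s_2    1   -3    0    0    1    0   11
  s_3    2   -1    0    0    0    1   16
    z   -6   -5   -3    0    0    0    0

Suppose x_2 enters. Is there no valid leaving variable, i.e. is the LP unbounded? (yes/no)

yes

Every constraint-row entry in column x_2 is ≤ 0, so increasing x_2 is unbounded.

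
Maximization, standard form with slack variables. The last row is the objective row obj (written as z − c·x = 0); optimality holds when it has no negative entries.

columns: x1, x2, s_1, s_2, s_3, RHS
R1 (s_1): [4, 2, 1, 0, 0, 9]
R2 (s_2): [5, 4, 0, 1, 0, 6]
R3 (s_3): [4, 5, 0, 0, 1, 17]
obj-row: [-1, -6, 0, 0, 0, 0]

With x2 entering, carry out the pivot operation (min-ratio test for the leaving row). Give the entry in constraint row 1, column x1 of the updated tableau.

3/2

Ratio test on column x2 — row 1: 9/2 = 9/2; row 2: 6/4 = 3/2; row 3: 17/5 = 17/5. Minimum is 3/2 at row 2 (s_2 leaves); pivot element 4.
Divide row 2 by 4; eliminate column x2 from the other rows.
Row 1 update in column x1: 4 − 2·(5/4) = 3/2.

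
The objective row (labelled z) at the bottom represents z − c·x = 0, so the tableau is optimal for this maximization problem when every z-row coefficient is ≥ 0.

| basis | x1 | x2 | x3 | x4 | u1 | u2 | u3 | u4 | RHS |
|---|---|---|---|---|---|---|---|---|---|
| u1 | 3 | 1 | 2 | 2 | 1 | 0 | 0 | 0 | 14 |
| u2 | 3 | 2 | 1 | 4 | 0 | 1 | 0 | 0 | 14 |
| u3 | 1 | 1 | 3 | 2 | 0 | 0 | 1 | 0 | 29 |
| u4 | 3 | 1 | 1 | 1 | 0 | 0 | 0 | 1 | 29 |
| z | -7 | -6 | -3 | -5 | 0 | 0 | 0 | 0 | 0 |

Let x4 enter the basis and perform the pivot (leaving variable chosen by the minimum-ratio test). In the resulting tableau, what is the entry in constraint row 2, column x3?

Ratio test on column x4 — row 1: 14/2 = 7; row 2: 14/4 = 7/2; row 3: 29/2 = 29/2; row 4: 29/1 = 29. Minimum is 7/2 at row 2 (u2 leaves); pivot element 4.
Divide row 2 by 4; eliminate column x4 from the other rows.
In the new row 2, the x3 entry is the old entry divided by the pivot: 1/4 = 1/4.

1/4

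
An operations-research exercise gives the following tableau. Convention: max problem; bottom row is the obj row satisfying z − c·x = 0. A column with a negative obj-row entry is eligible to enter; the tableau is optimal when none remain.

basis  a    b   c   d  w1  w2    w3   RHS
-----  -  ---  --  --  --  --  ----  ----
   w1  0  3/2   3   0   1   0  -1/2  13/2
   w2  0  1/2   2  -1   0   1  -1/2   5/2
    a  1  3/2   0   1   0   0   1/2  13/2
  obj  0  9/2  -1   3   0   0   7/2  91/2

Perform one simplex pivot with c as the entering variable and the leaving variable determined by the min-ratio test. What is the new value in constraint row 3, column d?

1

Ratio test on column c — row 1: (13/2)/3 = 13/6; row 2: (5/2)/2 = 5/4; row 3: entry 0 ≤ 0. Minimum is 5/4 at row 2 (w2 leaves); pivot element 2.
Divide row 2 by 2; eliminate column c from the other rows.
Row 3 update in column d: 1 − 0·(-1/2) = 1.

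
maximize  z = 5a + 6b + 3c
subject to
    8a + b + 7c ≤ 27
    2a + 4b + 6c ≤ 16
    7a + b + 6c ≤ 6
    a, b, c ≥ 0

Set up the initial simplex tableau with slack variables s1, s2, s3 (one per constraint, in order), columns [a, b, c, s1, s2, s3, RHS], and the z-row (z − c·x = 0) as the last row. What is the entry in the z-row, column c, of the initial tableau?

The z-row carries the negated objective coefficients: the c entry is -3.

-3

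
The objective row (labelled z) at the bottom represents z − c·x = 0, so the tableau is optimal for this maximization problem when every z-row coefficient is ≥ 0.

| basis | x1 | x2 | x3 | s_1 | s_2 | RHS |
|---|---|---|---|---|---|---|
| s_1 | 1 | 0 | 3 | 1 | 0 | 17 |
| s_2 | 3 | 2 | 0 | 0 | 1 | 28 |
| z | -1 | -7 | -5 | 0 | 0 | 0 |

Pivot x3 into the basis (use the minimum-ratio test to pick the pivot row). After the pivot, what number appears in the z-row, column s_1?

5/3

Ratio test on column x3 — row 1: 17/3 = 17/3; row 2: entry 0 ≤ 0. Minimum is 17/3 at row 1 (s_1 leaves); pivot element 3.
Divide row 1 by 3; eliminate column x3 from the other rows.
z-row update in column s_1: 0 − (-5)·(1/3) = 5/3.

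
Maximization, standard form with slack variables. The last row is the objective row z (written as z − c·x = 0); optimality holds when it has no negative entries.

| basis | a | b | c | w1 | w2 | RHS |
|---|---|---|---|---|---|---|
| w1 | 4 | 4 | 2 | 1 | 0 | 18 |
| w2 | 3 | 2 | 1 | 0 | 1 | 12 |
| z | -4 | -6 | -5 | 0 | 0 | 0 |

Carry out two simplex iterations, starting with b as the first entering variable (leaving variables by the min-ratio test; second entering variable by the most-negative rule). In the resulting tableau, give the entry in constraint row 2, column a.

Ratio test on column b — row 1: 18/4 = 9/2; row 2: 12/2 = 6. Minimum is 9/2 at row 1 (w1 leaves); pivot element 4.
Divide row 1 by 4; eliminate column b from the other rows.
Second iteration: most negative z-row entry is -2 in column c, so c enters.
Ratio test on column c — row 1: (9/2)/(1/2) = 9; row 2: entry 0 ≤ 0. Minimum is 9 at row 1 (b leaves); pivot element 1/2.
Divide row 1 by 1/2; eliminate column c from the other rows.
After both pivots, the entry at constraint row 2, column a is 1.

1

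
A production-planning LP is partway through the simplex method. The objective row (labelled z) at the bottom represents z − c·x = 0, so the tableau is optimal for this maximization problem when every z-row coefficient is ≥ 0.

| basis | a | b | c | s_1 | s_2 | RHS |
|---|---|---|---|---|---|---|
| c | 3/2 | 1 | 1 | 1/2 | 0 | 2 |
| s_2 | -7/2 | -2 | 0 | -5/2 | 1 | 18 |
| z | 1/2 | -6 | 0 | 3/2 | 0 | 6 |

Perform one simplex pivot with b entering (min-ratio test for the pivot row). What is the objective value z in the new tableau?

18

Ratio test on column b — row 1: 2/1 = 2; row 2: entry -2 ≤ 0. Minimum is 2 at row 1 (c leaves); pivot element 1.
Pivot on row 1; the z-row RHS becomes 6 − (-6)·2 = 18.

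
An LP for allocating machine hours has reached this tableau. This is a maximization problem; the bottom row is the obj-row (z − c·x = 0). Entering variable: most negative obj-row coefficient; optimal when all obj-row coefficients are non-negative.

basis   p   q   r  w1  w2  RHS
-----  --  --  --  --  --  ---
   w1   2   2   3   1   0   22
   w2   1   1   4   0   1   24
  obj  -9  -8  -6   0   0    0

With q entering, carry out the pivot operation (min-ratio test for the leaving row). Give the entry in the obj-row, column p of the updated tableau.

-1

Ratio test on column q — row 1: 22/2 = 11; row 2: 24/1 = 24. Minimum is 11 at row 1 (w1 leaves); pivot element 2.
Divide row 1 by 2; eliminate column q from the other rows.
obj-row update in column p: -9 − (-8)·1 = -1.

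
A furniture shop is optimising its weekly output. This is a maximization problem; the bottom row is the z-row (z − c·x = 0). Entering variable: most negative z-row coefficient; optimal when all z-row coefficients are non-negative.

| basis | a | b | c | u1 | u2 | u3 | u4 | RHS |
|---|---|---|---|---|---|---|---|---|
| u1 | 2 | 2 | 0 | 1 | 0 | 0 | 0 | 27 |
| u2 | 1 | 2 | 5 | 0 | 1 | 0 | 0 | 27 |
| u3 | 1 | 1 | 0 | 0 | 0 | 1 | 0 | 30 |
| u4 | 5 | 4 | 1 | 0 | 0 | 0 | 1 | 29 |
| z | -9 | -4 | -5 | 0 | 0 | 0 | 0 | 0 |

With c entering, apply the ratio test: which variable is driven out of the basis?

u2

Column c entries and ratios — u1: 0 ≤ 0, skip; u2: 27/5 = 27/5; u3: 0 ≤ 0, skip; u4: 29/1 = 29.
Smallest ratio is 27/5 in the row of u2, so u2 leaves.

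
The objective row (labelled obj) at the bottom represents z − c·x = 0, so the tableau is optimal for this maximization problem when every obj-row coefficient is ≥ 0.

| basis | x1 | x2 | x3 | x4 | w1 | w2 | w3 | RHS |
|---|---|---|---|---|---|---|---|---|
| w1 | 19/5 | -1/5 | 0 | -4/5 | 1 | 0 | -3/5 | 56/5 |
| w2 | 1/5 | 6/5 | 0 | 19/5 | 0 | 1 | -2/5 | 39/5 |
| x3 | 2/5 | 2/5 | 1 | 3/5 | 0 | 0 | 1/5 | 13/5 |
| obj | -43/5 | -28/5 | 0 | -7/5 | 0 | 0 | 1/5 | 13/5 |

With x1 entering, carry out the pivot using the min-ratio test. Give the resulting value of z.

Ratio test on column x1 — row 1: (56/5)/(19/5) = 56/19; row 2: (39/5)/(1/5) = 39; row 3: (13/5)/(2/5) = 13/2. Minimum is 56/19 at row 1 (w1 leaves); pivot element 19/5.
Pivot on row 1; the obj-row RHS becomes 13/5 − (-43/5)·(56/19) = 531/19.

531/19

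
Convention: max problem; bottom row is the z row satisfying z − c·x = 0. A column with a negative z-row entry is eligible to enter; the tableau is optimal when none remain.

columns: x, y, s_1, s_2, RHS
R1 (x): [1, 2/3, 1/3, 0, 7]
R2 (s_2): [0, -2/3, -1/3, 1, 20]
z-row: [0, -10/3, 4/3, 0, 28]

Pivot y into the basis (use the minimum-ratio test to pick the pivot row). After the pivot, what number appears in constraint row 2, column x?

Ratio test on column y — row 1: 7/(2/3) = 21/2; row 2: entry -2/3 ≤ 0. Minimum is 21/2 at row 1 (x leaves); pivot element 2/3.
Divide row 1 by 2/3; eliminate column y from the other rows.
Row 2 update in column x: 0 − (-2/3)·(3/2) = 1.

1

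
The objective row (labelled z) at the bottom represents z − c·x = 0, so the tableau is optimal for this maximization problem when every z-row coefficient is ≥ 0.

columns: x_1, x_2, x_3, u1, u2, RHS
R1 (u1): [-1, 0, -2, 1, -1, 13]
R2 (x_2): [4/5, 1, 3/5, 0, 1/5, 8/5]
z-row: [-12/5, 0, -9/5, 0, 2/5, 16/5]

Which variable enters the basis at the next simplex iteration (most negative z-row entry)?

x_1

Negative z-row entries: x_1: -12/5, x_3: -9/5.
The most negative is -12/5 in column x_1, so x_1 enters.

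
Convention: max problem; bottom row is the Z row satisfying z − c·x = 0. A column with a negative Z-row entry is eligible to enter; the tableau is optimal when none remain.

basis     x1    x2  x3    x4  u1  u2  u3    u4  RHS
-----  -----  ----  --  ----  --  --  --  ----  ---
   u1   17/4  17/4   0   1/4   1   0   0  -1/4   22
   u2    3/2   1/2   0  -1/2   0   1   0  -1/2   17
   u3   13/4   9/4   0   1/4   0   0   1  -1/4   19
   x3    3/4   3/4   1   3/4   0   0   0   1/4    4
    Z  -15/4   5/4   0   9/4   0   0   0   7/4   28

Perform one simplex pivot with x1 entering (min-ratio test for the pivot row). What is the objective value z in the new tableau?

Ratio test on column x1 — row 1: 22/(17/4) = 88/17; row 2: 17/(3/2) = 34/3; row 3: 19/(13/4) = 76/13; row 4: 4/(3/4) = 16/3. Minimum is 88/17 at row 1 (u1 leaves); pivot element 17/4.
Pivot on row 1; the Z-row RHS becomes 28 − (-15/4)·(88/17) = 806/17.

806/17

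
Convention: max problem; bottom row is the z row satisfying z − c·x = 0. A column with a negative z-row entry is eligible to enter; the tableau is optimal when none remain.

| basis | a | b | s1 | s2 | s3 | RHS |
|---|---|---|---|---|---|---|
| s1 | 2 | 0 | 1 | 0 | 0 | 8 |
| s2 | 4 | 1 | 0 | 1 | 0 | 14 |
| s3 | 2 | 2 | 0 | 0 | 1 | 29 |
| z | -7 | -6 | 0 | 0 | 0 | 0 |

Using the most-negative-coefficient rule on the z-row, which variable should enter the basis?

Negative z-row entries: a: -7, b: -6.
The most negative is -7 in column a, so a enters.

a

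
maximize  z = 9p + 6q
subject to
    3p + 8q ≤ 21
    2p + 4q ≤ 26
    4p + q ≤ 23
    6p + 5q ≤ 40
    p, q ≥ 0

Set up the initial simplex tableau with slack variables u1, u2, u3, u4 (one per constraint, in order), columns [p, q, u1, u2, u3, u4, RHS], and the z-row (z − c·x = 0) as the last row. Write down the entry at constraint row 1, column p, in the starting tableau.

3

Constraint 1 has coefficient 3 on p.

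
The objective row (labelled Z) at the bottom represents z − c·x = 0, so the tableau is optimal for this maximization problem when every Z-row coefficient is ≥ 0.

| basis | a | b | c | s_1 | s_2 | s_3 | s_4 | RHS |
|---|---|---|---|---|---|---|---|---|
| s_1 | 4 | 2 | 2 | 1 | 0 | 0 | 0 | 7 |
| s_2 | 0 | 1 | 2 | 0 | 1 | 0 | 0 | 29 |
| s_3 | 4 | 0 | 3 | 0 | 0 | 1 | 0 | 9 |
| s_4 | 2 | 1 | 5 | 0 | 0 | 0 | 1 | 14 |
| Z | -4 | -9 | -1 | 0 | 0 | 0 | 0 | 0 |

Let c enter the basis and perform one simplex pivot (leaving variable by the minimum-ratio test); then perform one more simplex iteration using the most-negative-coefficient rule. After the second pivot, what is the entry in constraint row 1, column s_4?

-1/4

Ratio test on column c — row 1: 7/2 = 7/2; row 2: 29/2 = 29/2; row 3: 9/3 = 3; row 4: 14/5 = 14/5. Minimum is 14/5 at row 4 (s_4 leaves); pivot element 5.
Divide row 4 by 5; eliminate column c from the other rows.
Second iteration: most negative Z-row entry is -44/5 in column b, so b enters.
Ratio test on column b — row 1: (7/5)/(8/5) = 7/8; row 2: (117/5)/(3/5) = 39; row 3: entry -3/5 ≤ 0; row 4: (14/5)/(1/5) = 14. Minimum is 7/8 at row 1 (s_1 leaves); pivot element 8/5.
Divide row 1 by 8/5; eliminate column b from the other rows.
After both pivots, the entry at constraint row 1, column s_4 is -1/4.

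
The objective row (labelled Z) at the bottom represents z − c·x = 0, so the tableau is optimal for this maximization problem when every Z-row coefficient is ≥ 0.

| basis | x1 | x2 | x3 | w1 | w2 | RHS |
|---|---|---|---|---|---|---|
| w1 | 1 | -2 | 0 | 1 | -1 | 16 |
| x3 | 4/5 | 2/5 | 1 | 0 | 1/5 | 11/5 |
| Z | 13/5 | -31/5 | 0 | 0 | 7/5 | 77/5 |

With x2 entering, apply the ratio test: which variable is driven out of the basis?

Column x2 entries and ratios — w1: -2 ≤ 0, skip; x3: (11/5)/(2/5) = 11/2.
Smallest ratio is 11/2 in the row of x3, so x3 leaves.

x3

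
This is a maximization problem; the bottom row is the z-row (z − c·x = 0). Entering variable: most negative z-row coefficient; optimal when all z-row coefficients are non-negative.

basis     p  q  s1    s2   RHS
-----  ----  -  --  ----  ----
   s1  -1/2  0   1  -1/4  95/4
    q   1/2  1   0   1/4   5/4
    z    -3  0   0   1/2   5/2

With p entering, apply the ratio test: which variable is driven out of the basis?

q

Column p entries and ratios — s1: -1/2 ≤ 0, skip; q: (5/4)/(1/2) = 5/2.
Smallest ratio is 5/2 in the row of q, so q leaves.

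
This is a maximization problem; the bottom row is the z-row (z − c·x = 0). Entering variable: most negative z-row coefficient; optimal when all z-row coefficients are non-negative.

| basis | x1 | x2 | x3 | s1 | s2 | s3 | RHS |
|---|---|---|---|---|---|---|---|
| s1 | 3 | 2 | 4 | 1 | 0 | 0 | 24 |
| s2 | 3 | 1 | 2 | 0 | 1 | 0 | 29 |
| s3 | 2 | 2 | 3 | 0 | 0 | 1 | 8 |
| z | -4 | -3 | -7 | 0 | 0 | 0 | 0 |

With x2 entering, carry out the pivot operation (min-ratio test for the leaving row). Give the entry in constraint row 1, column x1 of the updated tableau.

Ratio test on column x2 — row 1: 24/2 = 12; row 2: 29/1 = 29; row 3: 8/2 = 4. Minimum is 4 at row 3 (s3 leaves); pivot element 2.
Divide row 3 by 2; eliminate column x2 from the other rows.
Row 1 update in column x1: 3 − 2·1 = 1.

1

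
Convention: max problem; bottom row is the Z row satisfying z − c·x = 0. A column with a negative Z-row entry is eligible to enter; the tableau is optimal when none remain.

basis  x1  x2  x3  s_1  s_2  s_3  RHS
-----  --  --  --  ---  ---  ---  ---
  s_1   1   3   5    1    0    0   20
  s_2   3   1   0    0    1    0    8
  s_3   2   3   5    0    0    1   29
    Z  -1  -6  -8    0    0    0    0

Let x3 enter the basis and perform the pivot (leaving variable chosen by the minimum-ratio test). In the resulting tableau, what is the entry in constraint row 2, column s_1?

0

Ratio test on column x3 — row 1: 20/5 = 4; row 2: entry 0 ≤ 0; row 3: 29/5 = 29/5. Minimum is 4 at row 1 (s_1 leaves); pivot element 5.
Divide row 1 by 5; eliminate column x3 from the other rows.
Row 2 update in column s_1: 0 − 0·(1/5) = 0.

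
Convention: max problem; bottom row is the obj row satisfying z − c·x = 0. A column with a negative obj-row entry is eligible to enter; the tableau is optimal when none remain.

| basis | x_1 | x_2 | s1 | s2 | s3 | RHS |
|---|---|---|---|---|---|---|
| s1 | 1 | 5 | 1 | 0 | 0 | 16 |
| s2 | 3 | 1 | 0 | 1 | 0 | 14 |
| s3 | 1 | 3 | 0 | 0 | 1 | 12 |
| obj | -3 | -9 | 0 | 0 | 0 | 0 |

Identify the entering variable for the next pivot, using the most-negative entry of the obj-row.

x_2

Negative obj-row entries: x_1: -3, x_2: -9.
The most negative is -9 in column x_2, so x_2 enters.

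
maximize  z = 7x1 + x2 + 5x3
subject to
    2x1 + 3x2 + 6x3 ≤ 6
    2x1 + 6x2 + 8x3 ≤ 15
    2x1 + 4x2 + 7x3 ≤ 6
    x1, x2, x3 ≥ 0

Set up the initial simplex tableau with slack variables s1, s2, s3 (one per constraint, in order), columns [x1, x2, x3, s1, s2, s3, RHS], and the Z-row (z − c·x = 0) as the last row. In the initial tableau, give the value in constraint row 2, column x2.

6

Constraint 2 has coefficient 6 on x2.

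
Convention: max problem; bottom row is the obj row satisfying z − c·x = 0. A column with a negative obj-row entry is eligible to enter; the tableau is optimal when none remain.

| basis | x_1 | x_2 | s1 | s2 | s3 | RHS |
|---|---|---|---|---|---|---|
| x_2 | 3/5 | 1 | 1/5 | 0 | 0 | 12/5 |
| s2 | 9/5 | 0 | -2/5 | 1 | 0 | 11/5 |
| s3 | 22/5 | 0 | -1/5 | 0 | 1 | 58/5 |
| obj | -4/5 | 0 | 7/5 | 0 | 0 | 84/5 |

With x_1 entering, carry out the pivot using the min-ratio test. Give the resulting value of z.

Ratio test on column x_1 — row 1: (12/5)/(3/5) = 4; row 2: (11/5)/(9/5) = 11/9; row 3: (58/5)/(22/5) = 29/11. Minimum is 11/9 at row 2 (s2 leaves); pivot element 9/5.
Pivot on row 2; the obj-row RHS becomes 84/5 − (-4/5)·(11/9) = 160/9.

160/9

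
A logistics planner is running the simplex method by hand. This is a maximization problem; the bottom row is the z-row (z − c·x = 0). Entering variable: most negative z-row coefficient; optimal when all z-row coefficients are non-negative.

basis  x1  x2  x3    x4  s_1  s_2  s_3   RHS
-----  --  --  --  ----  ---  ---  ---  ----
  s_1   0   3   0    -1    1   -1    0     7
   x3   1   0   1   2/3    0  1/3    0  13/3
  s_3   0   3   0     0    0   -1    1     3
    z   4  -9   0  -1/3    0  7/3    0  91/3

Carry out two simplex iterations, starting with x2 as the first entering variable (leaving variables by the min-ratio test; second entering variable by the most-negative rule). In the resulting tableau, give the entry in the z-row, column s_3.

3

Ratio test on column x2 — row 1: 7/3 = 7/3; row 2: entry 0 ≤ 0; row 3: 3/3 = 1. Minimum is 1 at row 3 (s_3 leaves); pivot element 3.
Divide row 3 by 3; eliminate column x2 from the other rows.
Second iteration: most negative z-row entry is -2/3 in column s_2, so s_2 enters.
Ratio test on column s_2 — row 1: entry 0 ≤ 0; row 2: (13/3)/(1/3) = 13; row 3: entry -1/3 ≤ 0. Minimum is 13 at row 2 (x3 leaves); pivot element 1/3.
Divide row 2 by 1/3; eliminate column s_2 from the other rows.
After both pivots, the entry at the z-row, column s_3 is 3.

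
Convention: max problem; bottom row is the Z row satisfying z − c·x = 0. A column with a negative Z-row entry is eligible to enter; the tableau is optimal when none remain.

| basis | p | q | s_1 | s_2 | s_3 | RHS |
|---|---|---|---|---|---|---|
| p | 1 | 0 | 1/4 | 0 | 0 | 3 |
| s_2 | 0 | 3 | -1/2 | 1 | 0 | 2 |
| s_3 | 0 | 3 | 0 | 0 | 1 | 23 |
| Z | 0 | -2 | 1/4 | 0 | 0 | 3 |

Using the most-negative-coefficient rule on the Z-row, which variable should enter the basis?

q

Negative Z-row entries: q: -2.
The most negative is -2 in column q, so q enters.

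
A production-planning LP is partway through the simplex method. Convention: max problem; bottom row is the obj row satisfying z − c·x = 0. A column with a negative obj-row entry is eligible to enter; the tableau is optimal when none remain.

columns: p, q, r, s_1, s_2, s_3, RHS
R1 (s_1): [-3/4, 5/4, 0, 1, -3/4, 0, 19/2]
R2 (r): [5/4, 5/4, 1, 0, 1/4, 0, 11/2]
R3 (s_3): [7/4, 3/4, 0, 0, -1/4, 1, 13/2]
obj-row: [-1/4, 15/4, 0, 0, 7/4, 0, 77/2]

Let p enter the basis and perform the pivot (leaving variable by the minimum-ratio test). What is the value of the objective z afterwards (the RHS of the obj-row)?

276/7

Ratio test on column p — row 1: entry -3/4 ≤ 0; row 2: (11/2)/(5/4) = 22/5; row 3: (13/2)/(7/4) = 26/7. Minimum is 26/7 at row 3 (s_3 leaves); pivot element 7/4.
Pivot on row 3; the obj-row RHS becomes 77/2 − (-1/4)·(26/7) = 276/7.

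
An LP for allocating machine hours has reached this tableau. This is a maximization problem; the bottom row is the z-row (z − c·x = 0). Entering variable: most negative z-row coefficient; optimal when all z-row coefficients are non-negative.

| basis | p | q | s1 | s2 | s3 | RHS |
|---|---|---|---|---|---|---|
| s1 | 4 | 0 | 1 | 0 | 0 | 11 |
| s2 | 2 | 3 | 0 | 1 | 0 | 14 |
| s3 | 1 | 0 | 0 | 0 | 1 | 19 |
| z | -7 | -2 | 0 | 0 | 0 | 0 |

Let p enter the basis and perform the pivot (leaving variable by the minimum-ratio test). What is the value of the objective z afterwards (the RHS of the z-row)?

Ratio test on column p — row 1: 11/4 = 11/4; row 2: 14/2 = 7; row 3: 19/1 = 19. Minimum is 11/4 at row 1 (s1 leaves); pivot element 4.
Pivot on row 1; the z-row RHS becomes 0 − (-7)·(11/4) = 77/4.

77/4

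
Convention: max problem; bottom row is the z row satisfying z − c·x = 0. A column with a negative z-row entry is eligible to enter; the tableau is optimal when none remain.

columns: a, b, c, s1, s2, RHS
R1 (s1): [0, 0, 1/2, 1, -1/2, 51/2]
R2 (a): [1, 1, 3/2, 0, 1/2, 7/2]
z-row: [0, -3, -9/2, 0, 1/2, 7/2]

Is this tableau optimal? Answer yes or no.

no

The z-row has a negative entry -9/2 in column c, so it is not optimal.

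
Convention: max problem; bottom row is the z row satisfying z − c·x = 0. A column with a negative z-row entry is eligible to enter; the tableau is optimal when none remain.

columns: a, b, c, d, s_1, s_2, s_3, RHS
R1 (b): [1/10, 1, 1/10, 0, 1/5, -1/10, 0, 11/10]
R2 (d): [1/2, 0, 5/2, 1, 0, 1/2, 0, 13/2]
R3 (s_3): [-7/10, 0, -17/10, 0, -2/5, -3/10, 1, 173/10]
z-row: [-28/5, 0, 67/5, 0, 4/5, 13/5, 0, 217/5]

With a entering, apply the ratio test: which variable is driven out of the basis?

Column a entries and ratios — b: (11/10)/(1/10) = 11; d: (13/2)/(1/2) = 13; s_3: -7/10 ≤ 0, skip.
Smallest ratio is 11 in the row of b, so b leaves.

b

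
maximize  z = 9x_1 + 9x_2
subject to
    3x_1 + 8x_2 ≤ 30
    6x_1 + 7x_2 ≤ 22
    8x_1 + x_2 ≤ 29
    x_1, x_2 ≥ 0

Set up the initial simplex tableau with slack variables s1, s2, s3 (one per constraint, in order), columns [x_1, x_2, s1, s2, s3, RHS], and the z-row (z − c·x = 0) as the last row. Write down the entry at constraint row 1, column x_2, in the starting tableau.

Constraint 1 has coefficient 8 on x_2.

8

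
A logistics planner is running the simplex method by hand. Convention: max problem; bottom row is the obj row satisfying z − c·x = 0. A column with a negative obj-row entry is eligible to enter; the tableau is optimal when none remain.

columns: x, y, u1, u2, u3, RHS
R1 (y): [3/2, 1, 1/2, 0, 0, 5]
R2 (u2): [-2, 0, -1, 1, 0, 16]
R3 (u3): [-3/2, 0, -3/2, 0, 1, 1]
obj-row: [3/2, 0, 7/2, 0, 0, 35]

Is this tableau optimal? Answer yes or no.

yes

Every obj-row coefficient is ≥ 0, so the tableau is optimal.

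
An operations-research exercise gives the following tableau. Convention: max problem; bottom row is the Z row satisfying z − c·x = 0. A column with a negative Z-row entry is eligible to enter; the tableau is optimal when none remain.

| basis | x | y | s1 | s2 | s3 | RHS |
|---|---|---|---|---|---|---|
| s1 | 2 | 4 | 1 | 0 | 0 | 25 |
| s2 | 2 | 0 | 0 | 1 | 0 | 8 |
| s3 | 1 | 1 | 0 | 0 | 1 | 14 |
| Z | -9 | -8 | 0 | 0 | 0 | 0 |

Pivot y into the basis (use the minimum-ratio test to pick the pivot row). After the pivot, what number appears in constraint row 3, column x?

Ratio test on column y — row 1: 25/4 = 25/4; row 2: entry 0 ≤ 0; row 3: 14/1 = 14. Minimum is 25/4 at row 1 (s1 leaves); pivot element 4.
Divide row 1 by 4; eliminate column y from the other rows.
Row 3 update in column x: 1 − 1·(1/2) = 1/2.

1/2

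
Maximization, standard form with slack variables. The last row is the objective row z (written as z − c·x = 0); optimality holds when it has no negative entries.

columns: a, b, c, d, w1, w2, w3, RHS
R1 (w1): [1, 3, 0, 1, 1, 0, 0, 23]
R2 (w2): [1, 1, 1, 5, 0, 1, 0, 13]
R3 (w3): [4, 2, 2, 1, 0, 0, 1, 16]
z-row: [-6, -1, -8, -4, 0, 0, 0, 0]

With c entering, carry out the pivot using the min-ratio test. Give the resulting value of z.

Ratio test on column c — row 1: entry 0 ≤ 0; row 2: 13/1 = 13; row 3: 16/2 = 8. Minimum is 8 at row 3 (w3 leaves); pivot element 2.
Pivot on row 3; the z-row RHS becomes 0 − (-8)·8 = 64.

64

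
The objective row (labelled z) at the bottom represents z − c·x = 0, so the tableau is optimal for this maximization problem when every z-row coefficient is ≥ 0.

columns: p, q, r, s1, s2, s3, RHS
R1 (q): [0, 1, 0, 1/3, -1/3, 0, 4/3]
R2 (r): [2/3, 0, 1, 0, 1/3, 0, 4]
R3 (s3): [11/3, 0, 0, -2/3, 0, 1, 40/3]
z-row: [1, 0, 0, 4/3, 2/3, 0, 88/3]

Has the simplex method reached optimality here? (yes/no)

yes

Every z-row coefficient is ≥ 0, so the tableau is optimal.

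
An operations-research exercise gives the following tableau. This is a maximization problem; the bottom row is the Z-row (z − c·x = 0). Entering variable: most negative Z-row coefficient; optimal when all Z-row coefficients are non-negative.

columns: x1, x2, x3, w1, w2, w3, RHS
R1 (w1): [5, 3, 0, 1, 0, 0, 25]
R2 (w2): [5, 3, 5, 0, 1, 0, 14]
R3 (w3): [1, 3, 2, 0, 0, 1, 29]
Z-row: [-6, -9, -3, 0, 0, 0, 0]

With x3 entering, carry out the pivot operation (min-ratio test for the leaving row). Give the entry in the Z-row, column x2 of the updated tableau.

Ratio test on column x3 — row 1: entry 0 ≤ 0; row 2: 14/5 = 14/5; row 3: 29/2 = 29/2. Minimum is 14/5 at row 2 (w2 leaves); pivot element 5.
Divide row 2 by 5; eliminate column x3 from the other rows.
Z-row update in column x2: -9 − (-3)·(3/5) = -36/5.

-36/5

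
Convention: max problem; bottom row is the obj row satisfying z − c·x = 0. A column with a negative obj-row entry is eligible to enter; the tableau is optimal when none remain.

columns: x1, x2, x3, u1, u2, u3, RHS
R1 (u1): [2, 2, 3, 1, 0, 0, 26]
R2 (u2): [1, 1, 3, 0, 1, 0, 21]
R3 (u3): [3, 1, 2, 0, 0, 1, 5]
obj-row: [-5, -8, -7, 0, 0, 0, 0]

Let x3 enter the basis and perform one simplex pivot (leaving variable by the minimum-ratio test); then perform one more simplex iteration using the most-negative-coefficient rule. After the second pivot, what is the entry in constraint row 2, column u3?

Ratio test on column x3 — row 1: 26/3 = 26/3; row 2: 21/3 = 7; row 3: 5/2 = 5/2. Minimum is 5/2 at row 3 (u3 leaves); pivot element 2.
Divide row 3 by 2; eliminate column x3 from the other rows.
Second iteration: most negative obj-row entry is -9/2 in column x2, so x2 enters.
Ratio test on column x2 — row 1: (37/2)/(1/2) = 37; row 2: entry -1/2 ≤ 0; row 3: (5/2)/(1/2) = 5. Minimum is 5 at row 3 (x3 leaves); pivot element 1/2.
Divide row 3 by 1/2; eliminate column x2 from the other rows.
After both pivots, the entry at constraint row 2, column u3 is -1.

-1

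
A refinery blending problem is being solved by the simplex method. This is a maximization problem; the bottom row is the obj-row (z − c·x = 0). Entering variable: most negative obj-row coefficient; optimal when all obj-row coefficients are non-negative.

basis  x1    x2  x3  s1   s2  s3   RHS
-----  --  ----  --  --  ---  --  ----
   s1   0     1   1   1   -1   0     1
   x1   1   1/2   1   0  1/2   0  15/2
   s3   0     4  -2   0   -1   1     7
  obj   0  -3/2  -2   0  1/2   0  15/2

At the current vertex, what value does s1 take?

s1 is basic (row 1); its value is the RHS of that row, 1.

1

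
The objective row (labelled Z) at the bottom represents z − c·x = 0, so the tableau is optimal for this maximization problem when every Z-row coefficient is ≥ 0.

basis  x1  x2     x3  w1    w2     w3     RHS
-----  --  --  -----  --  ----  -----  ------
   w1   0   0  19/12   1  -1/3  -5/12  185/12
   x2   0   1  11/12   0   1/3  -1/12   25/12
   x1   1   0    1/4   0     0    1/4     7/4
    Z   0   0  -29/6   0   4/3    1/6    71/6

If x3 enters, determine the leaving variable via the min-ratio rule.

Column x3 entries and ratios — w1: (185/12)/(19/12) = 185/19; x2: (25/12)/(11/12) = 25/11; x1: (7/4)/(1/4) = 7.
Smallest ratio is 25/11 in the row of x2, so x2 leaves.

x2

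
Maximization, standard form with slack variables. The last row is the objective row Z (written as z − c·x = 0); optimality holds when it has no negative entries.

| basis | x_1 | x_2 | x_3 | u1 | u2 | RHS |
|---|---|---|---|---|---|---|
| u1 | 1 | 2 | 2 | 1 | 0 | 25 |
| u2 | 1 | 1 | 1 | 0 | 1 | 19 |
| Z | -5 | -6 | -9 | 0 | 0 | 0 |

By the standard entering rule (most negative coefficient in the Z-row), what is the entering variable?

Negative Z-row entries: x_1: -5, x_2: -6, x_3: -9.
The most negative is -9 in column x_3, so x_3 enters.

x_3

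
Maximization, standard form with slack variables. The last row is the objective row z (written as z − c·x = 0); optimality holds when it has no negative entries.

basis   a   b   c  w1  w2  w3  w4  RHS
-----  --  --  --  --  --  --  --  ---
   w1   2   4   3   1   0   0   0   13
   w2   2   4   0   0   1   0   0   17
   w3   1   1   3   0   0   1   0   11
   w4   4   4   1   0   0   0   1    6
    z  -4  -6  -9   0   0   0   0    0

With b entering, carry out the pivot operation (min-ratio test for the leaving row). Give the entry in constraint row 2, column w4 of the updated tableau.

Ratio test on column b — row 1: 13/4 = 13/4; row 2: 17/4 = 17/4; row 3: 11/1 = 11; row 4: 6/4 = 3/2. Minimum is 3/2 at row 4 (w4 leaves); pivot element 4.
Divide row 4 by 4; eliminate column b from the other rows.
Row 2 update in column w4: 0 − 4·(1/4) = -1.

-1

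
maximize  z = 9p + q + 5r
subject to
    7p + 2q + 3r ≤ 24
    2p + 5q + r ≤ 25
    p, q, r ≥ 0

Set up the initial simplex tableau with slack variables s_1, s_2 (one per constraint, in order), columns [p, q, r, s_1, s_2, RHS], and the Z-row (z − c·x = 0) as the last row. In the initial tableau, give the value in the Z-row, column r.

The Z-row carries the negated objective coefficients: the r entry is -5.

-5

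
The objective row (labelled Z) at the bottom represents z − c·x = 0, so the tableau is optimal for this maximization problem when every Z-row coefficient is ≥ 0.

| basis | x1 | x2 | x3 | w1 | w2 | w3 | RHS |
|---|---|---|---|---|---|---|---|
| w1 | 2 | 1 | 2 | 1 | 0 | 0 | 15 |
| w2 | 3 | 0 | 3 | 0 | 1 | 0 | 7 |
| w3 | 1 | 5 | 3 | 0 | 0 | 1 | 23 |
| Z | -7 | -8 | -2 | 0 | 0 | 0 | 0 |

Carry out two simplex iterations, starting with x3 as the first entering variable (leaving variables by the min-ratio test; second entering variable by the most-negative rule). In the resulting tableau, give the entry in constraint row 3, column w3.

Ratio test on column x3 — row 1: 15/2 = 15/2; row 2: 7/3 = 7/3; row 3: 23/3 = 23/3. Minimum is 7/3 at row 2 (w2 leaves); pivot element 3.
Divide row 2 by 3; eliminate column x3 from the other rows.
Second iteration: most negative Z-row entry is -8 in column x2, so x2 enters.
Ratio test on column x2 — row 1: (31/3)/1 = 31/3; row 2: entry 0 ≤ 0; row 3: 16/5 = 16/5. Minimum is 16/5 at row 3 (w3 leaves); pivot element 5.
Divide row 3 by 5; eliminate column x2 from the other rows.
After both pivots, the entry at constraint row 3, column w3 is 1/5.

1/5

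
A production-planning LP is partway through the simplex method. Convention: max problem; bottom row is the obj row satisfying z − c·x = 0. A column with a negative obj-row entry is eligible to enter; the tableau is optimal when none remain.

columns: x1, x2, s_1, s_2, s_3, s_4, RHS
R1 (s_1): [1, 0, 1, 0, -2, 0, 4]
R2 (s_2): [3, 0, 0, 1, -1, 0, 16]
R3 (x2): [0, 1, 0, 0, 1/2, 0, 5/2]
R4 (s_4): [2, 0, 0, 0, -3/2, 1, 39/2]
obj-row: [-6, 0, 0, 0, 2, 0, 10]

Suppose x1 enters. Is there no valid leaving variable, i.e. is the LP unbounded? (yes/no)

no

Column x1 has positive entries in row(s) 1, 2, 4, so the ratio test bounds it — not unbounded.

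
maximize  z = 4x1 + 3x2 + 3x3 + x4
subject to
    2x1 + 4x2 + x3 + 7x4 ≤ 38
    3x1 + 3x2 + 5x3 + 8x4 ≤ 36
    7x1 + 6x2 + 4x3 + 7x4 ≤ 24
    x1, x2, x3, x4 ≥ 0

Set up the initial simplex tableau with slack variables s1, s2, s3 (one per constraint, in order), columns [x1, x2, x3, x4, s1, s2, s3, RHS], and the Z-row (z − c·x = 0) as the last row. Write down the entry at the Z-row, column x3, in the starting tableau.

The Z-row carries the negated objective coefficients: the x3 entry is -3.

-3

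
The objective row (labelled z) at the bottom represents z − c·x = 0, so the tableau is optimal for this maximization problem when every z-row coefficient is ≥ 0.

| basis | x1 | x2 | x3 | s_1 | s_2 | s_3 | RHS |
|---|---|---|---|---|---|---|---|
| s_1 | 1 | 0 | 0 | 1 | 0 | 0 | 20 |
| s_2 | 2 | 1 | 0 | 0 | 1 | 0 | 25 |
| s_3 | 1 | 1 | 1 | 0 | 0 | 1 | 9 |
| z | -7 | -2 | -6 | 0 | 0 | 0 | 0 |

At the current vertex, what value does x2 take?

0

x2 is not in the basis, so in the current basic feasible solution x2 = 0.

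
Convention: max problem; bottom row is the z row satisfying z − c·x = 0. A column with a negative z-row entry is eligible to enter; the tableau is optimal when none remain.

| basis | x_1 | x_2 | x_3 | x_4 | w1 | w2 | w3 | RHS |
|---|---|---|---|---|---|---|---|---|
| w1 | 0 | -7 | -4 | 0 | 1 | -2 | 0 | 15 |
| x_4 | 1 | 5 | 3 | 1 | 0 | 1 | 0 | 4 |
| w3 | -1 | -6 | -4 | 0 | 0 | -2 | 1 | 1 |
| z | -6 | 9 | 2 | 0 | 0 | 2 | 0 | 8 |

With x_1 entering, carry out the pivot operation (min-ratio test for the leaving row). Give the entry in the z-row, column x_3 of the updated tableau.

Ratio test on column x_1 — row 1: entry 0 ≤ 0; row 2: 4/1 = 4; row 3: entry -1 ≤ 0. Minimum is 4 at row 2 (x_4 leaves); pivot element 1.
Divide row 2 by 1; eliminate column x_1 from the other rows.
z-row update in column x_3: 2 − (-6)·3 = 20.

20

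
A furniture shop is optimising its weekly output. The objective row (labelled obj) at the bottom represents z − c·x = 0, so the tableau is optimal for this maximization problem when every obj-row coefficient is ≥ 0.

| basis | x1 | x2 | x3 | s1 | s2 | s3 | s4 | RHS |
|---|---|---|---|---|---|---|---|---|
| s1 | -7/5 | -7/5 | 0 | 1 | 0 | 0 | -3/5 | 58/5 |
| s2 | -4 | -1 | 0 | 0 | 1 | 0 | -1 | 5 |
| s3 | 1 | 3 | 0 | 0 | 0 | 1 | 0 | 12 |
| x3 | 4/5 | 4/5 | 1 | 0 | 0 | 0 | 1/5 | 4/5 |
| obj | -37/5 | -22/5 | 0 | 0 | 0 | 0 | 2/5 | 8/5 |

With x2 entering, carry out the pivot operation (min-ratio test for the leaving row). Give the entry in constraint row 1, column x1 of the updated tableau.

0

Ratio test on column x2 — row 1: entry -7/5 ≤ 0; row 2: entry -1 ≤ 0; row 3: 12/3 = 4; row 4: (4/5)/(4/5) = 1. Minimum is 1 at row 4 (x3 leaves); pivot element 4/5.
Divide row 4 by 4/5; eliminate column x2 from the other rows.
Row 1 update in column x1: -7/5 − (-7/5)·1 = 0.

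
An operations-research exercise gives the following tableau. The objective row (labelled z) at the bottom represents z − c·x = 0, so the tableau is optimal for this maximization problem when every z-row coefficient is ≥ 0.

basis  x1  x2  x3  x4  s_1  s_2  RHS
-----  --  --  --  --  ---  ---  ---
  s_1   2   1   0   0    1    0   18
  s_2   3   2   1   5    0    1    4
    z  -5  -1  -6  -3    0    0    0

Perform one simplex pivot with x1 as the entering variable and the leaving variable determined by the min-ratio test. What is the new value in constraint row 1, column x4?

Ratio test on column x1 — row 1: 18/2 = 9; row 2: 4/3 = 4/3. Minimum is 4/3 at row 2 (s_2 leaves); pivot element 3.
Divide row 2 by 3; eliminate column x1 from the other rows.
Row 1 update in column x4: 0 − 2·(5/3) = -10/3.

-10/3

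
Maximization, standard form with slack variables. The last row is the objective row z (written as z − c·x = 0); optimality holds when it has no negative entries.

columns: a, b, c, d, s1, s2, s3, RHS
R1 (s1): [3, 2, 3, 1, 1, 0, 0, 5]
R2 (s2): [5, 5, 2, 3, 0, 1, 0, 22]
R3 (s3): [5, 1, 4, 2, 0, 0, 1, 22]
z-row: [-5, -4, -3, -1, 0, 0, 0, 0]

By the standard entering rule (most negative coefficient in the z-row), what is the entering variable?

a

Negative z-row entries: a: -5, b: -4, c: -3, d: -1.
The most negative is -5 in column a, so a enters.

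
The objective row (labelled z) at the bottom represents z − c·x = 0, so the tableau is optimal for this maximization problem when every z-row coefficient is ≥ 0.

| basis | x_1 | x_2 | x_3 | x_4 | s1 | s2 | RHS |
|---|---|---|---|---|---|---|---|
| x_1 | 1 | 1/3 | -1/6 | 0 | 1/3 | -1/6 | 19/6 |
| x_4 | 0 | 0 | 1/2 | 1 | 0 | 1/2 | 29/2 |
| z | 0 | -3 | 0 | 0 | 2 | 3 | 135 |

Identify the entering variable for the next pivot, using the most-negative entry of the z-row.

x_2

Negative z-row entries: x_2: -3.
The most negative is -3 in column x_2, so x_2 enters.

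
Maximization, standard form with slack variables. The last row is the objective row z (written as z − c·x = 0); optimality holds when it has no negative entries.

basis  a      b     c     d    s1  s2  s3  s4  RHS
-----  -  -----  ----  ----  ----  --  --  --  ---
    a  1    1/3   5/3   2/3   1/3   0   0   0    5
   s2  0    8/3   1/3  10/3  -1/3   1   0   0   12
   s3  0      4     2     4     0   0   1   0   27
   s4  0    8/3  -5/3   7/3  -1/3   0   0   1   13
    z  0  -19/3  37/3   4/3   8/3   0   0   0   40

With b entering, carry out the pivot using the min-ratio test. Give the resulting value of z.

Ratio test on column b — row 1: 5/(1/3) = 15; row 2: 12/(8/3) = 9/2; row 3: 27/4 = 27/4; row 4: 13/(8/3) = 39/8. Minimum is 9/2 at row 2 (s2 leaves); pivot element 8/3.
Pivot on row 2; the z-row RHS becomes 40 − (-19/3)·(9/2) = 137/2.

137/2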